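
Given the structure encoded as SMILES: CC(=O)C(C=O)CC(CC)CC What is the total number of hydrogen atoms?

18

Walk through each heavy atom and fill implicit hydrogens from standard valence (C 4, N 3, O 2, S 2, halogen 1):
  atom 1: C, bond orders sum to 1 (valence 4) → 3 H
  atom 2: C, bond orders sum to 4 (valence 4) → 0 H
  atom 3: O, bond orders sum to 2 (valence 2) → 0 H
  atom 4: C, bond orders sum to 3 (valence 4) → 1 H
  atom 5: C, bond orders sum to 3 (valence 4) → 1 H
  atom 6: O, bond orders sum to 2 (valence 2) → 0 H
  atom 7: C, bond orders sum to 2 (valence 4) → 2 H
  atom 8: C, bond orders sum to 3 (valence 4) → 1 H
  atom 9: C, bond orders sum to 2 (valence 4) → 2 H
  atom 10: C, bond orders sum to 1 (valence 4) → 3 H
  atom 11: C, bond orders sum to 2 (valence 4) → 2 H
  atom 12: C, bond orders sum to 1 (valence 4) → 3 H
Total hydrogens: 18.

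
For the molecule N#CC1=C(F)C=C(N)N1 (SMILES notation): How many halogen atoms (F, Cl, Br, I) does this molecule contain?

1

Halogen atoms appear at heavy-atom position 5 (1×F).
Other groups present: 1 nitrile, 1 primary amine.
Halogen count: 1.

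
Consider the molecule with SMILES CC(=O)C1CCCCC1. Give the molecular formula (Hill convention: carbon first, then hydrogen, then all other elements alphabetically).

C8H14O

Walk through each heavy atom and fill implicit hydrogens from standard valence (C 4, N 3, O 2, S 2, halogen 1):
  atom 1: C, bond orders sum to 1 (valence 4) → 3 H
  atom 2: C, bond orders sum to 4 (valence 4) → 0 H
  atom 3: O, bond orders sum to 2 (valence 2) → 0 H
  atom 4: C, bond orders sum to 3 (valence 4) → 1 H
  atom 5: C, bond orders sum to 2 (valence 4) → 2 H
  atom 6: C, bond orders sum to 2 (valence 4) → 2 H
  atom 7: C, bond orders sum to 2 (valence 4) → 2 H
  atom 8: C, bond orders sum to 2 (valence 4) → 2 H
  atom 9: C, bond orders sum to 2 (valence 4) → 2 H
Totals → C:8, H:14, O:1.
In Hill order: C8H14O.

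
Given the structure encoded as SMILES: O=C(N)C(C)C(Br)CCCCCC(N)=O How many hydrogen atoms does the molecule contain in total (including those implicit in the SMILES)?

Walk through each heavy atom and fill implicit hydrogens from standard valence (C 4, N 3, O 2, S 2, halogen 1):
  atom 1: O, bond orders sum to 2 (valence 2) → 0 H
  atom 2: C, bond orders sum to 4 (valence 4) → 0 H
  atom 3: N, bond orders sum to 1 (valence 3) → 2 H
  atom 4: C, bond orders sum to 3 (valence 4) → 1 H
  atom 5: C, bond orders sum to 1 (valence 4) → 3 H
  atom 6: C, bond orders sum to 3 (valence 4) → 1 H
  atom 7: Br (halogen, monovalent) → 0 H
  atom 8: C, bond orders sum to 2 (valence 4) → 2 H
  atom 9: C, bond orders sum to 2 (valence 4) → 2 H
  atom 10: C, bond orders sum to 2 (valence 4) → 2 H
  atom 11: C, bond orders sum to 2 (valence 4) → 2 H
  atom 12: C, bond orders sum to 2 (valence 4) → 2 H
  atom 13: C, bond orders sum to 4 (valence 4) → 0 H
  atom 14: N, bond orders sum to 1 (valence 3) → 2 H
  atom 15: O, bond orders sum to 2 (valence 2) → 0 H
Total hydrogens: 19.

19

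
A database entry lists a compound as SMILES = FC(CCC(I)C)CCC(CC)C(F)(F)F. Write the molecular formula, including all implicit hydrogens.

C11H19F4I

Walk through each heavy atom and fill implicit hydrogens from standard valence (C 4, N 3, O 2, S 2, halogen 1):
  atom 1: F (halogen, monovalent) → 0 H
  atom 2: C, bond orders sum to 3 (valence 4) → 1 H
  atom 3: C, bond orders sum to 2 (valence 4) → 2 H
  atom 4: C, bond orders sum to 2 (valence 4) → 2 H
  atom 5: C, bond orders sum to 3 (valence 4) → 1 H
  atom 6: I (halogen, monovalent) → 0 H
  atom 7: C, bond orders sum to 1 (valence 4) → 3 H
  atom 8: C, bond orders sum to 2 (valence 4) → 2 H
  atom 9: C, bond orders sum to 2 (valence 4) → 2 H
  atom 10: C, bond orders sum to 3 (valence 4) → 1 H
  atom 11: C, bond orders sum to 2 (valence 4) → 2 H
  atom 12: C, bond orders sum to 1 (valence 4) → 3 H
  atom 13: C, bond orders sum to 4 (valence 4) → 0 H
  atom 14: F (halogen, monovalent) → 0 H
  atom 15: F (halogen, monovalent) → 0 H
  atom 16: F (halogen, monovalent) → 0 H
Totals → C:11, H:19, F:4, I:1.
In Hill order: C11H19F4I.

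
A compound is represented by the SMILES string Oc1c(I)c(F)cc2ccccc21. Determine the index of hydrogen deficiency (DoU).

7

Molecular formula: C10H6FIO.
DoU = (2C + 2 + N − H − X) / 2, where X is the halogen count and O/S are ignored.
    = (2·10 + 2 + 0 − 6 − 2) / 2 = 14 / 2 = 7.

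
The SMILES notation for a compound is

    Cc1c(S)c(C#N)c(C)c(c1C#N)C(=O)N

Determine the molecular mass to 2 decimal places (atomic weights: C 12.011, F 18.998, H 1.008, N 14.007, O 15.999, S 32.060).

231.27 g/mol

First, the molecular formula is C11H9N3OS (counting implicit H from valence).
  C: 11 × 12.011 = 132.121
  H: 9 × 1.008 = 9.072
  N: 3 × 14.007 = 42.021
  O: 1 × 15.999 = 15.999
  S: 1 × 32.060 = 32.060
Sum: 11×12.011 + 9×1.008 + 3×14.007 + 1×15.999 + 1×32.060 = 231.273 → 231.27 g/mol.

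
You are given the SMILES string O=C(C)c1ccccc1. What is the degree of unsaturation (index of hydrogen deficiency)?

Molecular formula: C8H8O.
DoU = (2C + 2 + N − H − X) / 2, where X is the halogen count and O/S are ignored.
    = (2·8 + 2 + 0 − 8 − 0) / 2 = 10 / 2 = 5.

5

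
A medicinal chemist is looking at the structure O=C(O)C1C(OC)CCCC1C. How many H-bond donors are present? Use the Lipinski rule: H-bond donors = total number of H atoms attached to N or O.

Donors: find every N or O and count the H atoms it carries.
  atom 1 (O): bond orders sum to 2 → 0 H
  atom 3 (O): bond orders sum to 1 → 1 H
  atom 6 (O): bond orders sum to 2 → 0 H
Lipinski HBD = 1.

1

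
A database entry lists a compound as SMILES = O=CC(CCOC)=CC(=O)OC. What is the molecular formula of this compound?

Walk through each heavy atom and fill implicit hydrogens from standard valence (C 4, N 3, O 2, S 2, halogen 1):
  atom 1: O, bond orders sum to 2 (valence 2) → 0 H
  atom 2: C, bond orders sum to 3 (valence 4) → 1 H
  atom 3: C, bond orders sum to 4 (valence 4) → 0 H
  atom 4: C, bond orders sum to 2 (valence 4) → 2 H
  atom 5: C, bond orders sum to 2 (valence 4) → 2 H
  atom 6: O, bond orders sum to 2 (valence 2) → 0 H
  atom 7: C, bond orders sum to 1 (valence 4) → 3 H
  atom 8: C, bond orders sum to 3 (valence 4) → 1 H
  atom 9: C, bond orders sum to 4 (valence 4) → 0 H
  atom 10: O, bond orders sum to 2 (valence 2) → 0 H
  atom 11: O, bond orders sum to 2 (valence 2) → 0 H
  atom 12: C, bond orders sum to 1 (valence 4) → 3 H
Totals → C:8, H:12, O:4.
In Hill order: C8H12O4.

C8H12O4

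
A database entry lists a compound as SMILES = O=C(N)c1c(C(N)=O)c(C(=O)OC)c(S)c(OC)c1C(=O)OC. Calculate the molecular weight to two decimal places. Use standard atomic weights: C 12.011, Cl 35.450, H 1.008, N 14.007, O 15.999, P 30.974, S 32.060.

First, the molecular formula is C13H14N2O7S (counting implicit H from valence).
  C: 13 × 12.011 = 156.143
  H: 14 × 1.008 = 14.112
  N: 2 × 14.007 = 28.014
  O: 7 × 15.999 = 111.993
  S: 1 × 32.060 = 32.060
Sum: 13×12.011 + 14×1.008 + 2×14.007 + 7×15.999 + 1×32.060 = 342.322 → 342.32 g/mol.

342.32 g/mol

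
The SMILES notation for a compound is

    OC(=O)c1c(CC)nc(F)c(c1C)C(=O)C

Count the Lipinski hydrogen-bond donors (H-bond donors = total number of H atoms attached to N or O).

1

Donors: find every N or O and count the H atoms it carries.
  atom 1 (O): bond orders sum to 1 → 1 H
  atom 3 (O): bond orders sum to 2 → 0 H
  atom 8 (N): bond orders sum to 3 → 0 H
  atom 15 (O): bond orders sum to 2 → 0 H
Lipinski HBD = 1.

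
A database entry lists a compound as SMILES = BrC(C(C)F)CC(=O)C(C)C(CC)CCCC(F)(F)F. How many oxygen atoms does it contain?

Scan the SMILES for O atoms (remember two-letter symbols like Cl and Br are single atoms).
Oxygen count: 1.

1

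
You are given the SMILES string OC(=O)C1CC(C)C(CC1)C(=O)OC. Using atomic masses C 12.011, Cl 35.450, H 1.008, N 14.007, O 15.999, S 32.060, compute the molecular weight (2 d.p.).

200.23 g/mol

First, the molecular formula is C10H16O4 (counting implicit H from valence).
  C: 10 × 12.011 = 120.110
  H: 16 × 1.008 = 16.128
  O: 4 × 15.999 = 63.996
Sum: 10×12.011 + 16×1.008 + 4×15.999 = 200.234 → 200.23 g/mol.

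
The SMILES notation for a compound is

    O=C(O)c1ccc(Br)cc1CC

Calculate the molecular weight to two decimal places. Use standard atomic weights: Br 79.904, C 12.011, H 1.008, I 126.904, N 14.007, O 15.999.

First, the molecular formula is C9H9BrO2 (counting implicit H from valence).
  Br: 1 × 79.904 = 79.904
  C: 9 × 12.011 = 108.099
  H: 9 × 1.008 = 9.072
  O: 2 × 15.999 = 31.998
Sum: 1×79.904 + 9×12.011 + 9×1.008 + 2×15.999 = 229.073 → 229.07 g/mol.

229.07 g/mol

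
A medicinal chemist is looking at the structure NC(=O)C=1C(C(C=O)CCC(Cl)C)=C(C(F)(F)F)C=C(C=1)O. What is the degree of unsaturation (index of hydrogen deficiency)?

6

Degree of unsaturation = (number of rings) + (number of π bonds).
Ring closures in the SMILES: 1.
π bonds: 5 double bonds (each 1 DoU) → 5 DoU from unsaturation.
Total DoU = 1 + 5 = 6.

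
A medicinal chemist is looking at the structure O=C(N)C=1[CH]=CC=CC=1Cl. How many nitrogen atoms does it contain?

1

Scan the SMILES for N atoms (remember two-letter symbols like Cl and Br are single atoms).
Nitrogen count: 1.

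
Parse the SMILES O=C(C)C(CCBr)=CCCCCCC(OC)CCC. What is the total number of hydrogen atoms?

29

Walk through each heavy atom and fill implicit hydrogens from standard valence (C 4, N 3, O 2, S 2, halogen 1):
  atom 1: O, bond orders sum to 2 (valence 2) → 0 H
  atom 2: C, bond orders sum to 4 (valence 4) → 0 H
  atom 3: C, bond orders sum to 1 (valence 4) → 3 H
  atom 4: C, bond orders sum to 4 (valence 4) → 0 H
  atom 5: C, bond orders sum to 2 (valence 4) → 2 H
  atom 6: C, bond orders sum to 2 (valence 4) → 2 H
  atom 7: Br (halogen, monovalent) → 0 H
  atom 8: C, bond orders sum to 3 (valence 4) → 1 H
  atom 9: C, bond orders sum to 2 (valence 4) → 2 H
  atom 10: C, bond orders sum to 2 (valence 4) → 2 H
  atom 11: C, bond orders sum to 2 (valence 4) → 2 H
  atom 12: C, bond orders sum to 2 (valence 4) → 2 H
  atom 13: C, bond orders sum to 2 (valence 4) → 2 H
  atom 14: C, bond orders sum to 3 (valence 4) → 1 H
  atom 15: O, bond orders sum to 2 (valence 2) → 0 H
  atom 16: C, bond orders sum to 1 (valence 4) → 3 H
  atom 17: C, bond orders sum to 2 (valence 4) → 2 H
  atom 18: C, bond orders sum to 2 (valence 4) → 2 H
  atom 19: C, bond orders sum to 1 (valence 4) → 3 H
Total hydrogens: 29.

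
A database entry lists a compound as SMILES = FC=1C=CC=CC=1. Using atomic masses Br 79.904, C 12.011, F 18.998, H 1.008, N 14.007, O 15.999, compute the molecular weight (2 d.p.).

96.10 g/mol

First, the molecular formula is C6H5F (counting implicit H from valence).
  C: 6 × 12.011 = 72.066
  F: 1 × 18.998 = 18.998
  H: 5 × 1.008 = 5.040
Sum: 6×12.011 + 1×18.998 + 5×1.008 = 96.104 → 96.10 g/mol.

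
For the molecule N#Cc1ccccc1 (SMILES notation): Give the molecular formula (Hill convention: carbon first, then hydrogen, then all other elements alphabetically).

Walk through each heavy atom and fill implicit hydrogens from standard valence (C 4, N 3, O 2, S 2, halogen 1); for lowercase aromatic atoms, an aromatic c carries 1 H when it has two neighbours and 0 H with three, and aromatic n carries 0 H:
  atom 1: N, bond orders sum to 3 (valence 3) → 0 H
  atom 2: C, bond orders sum to 4 (valence 4) → 0 H
  atom 3: aromatic c, 3 neighbours → 0 H
  atom 4: aromatic c, 2 neighbours → 1 H
  atom 5: aromatic c, 2 neighbours → 1 H
  atom 6: aromatic c, 2 neighbours → 1 H
  atom 7: aromatic c, 2 neighbours → 1 H
  atom 8: aromatic c, 2 neighbours → 1 H
Totals → C:7, H:5, N:1.

C7H5N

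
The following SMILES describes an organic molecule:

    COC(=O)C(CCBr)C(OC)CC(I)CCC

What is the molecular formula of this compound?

C12H22BrIO3

Walk through each heavy atom and fill implicit hydrogens from standard valence (C 4, N 3, O 2, S 2, halogen 1):
  atom 1: C, bond orders sum to 1 (valence 4) → 3 H
  atom 2: O, bond orders sum to 2 (valence 2) → 0 H
  atom 3: C, bond orders sum to 4 (valence 4) → 0 H
  atom 4: O, bond orders sum to 2 (valence 2) → 0 H
  atom 5: C, bond orders sum to 3 (valence 4) → 1 H
  atom 6: C, bond orders sum to 2 (valence 4) → 2 H
  atom 7: C, bond orders sum to 2 (valence 4) → 2 H
  atom 8: Br (halogen, monovalent) → 0 H
  atom 9: C, bond orders sum to 3 (valence 4) → 1 H
  atom 10: O, bond orders sum to 2 (valence 2) → 0 H
  atom 11: C, bond orders sum to 1 (valence 4) → 3 H
  atom 12: C, bond orders sum to 2 (valence 4) → 2 H
  atom 13: C, bond orders sum to 3 (valence 4) → 1 H
  atom 14: I (halogen, monovalent) → 0 H
  atom 15: C, bond orders sum to 2 (valence 4) → 2 H
  atom 16: C, bond orders sum to 2 (valence 4) → 2 H
  atom 17: C, bond orders sum to 1 (valence 4) → 3 H
Totals → C:12, H:22, Br:1, I:1, O:3.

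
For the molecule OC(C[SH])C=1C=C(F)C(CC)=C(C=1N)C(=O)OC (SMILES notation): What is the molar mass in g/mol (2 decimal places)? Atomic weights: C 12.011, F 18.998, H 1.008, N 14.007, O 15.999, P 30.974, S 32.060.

273.32 g/mol

First, the molecular formula is C12H16FNO3S (counting implicit H from valence).
  C: 12 × 12.011 = 144.132
  F: 1 × 18.998 = 18.998
  H: 16 × 1.008 = 16.128
  N: 1 × 14.007 = 14.007
  O: 3 × 15.999 = 47.997
  S: 1 × 32.060 = 32.060
Sum: 12×12.011 + 1×18.998 + 16×1.008 + 1×14.007 + 3×15.999 + 1×32.060 = 273.322 → 273.32 g/mol.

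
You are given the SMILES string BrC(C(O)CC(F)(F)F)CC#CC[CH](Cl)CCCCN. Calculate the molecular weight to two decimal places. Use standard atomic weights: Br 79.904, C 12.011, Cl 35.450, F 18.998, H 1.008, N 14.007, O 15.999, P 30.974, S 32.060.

First, the molecular formula is C13H20BrClF3NO (counting implicit H from valence).
  Br: 1 × 79.904 = 79.904
  C: 13 × 12.011 = 156.143
  Cl: 1 × 35.450 = 35.450
  F: 3 × 18.998 = 56.994
  H: 20 × 1.008 = 20.160
  N: 1 × 14.007 = 14.007
  O: 1 × 15.999 = 15.999
Sum: 1×79.904 + 13×12.011 + 1×35.450 + 3×18.998 + 20×1.008 + 1×14.007 + 1×15.999 = 378.657 → 378.66 g/mol.

378.66 g/mol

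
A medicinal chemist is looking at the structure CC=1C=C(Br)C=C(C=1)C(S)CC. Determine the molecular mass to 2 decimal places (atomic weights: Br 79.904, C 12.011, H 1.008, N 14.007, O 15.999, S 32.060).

245.18 g/mol

First, the molecular formula is C10H13BrS (counting implicit H from valence).
  Br: 1 × 79.904 = 79.904
  C: 10 × 12.011 = 120.110
  H: 13 × 1.008 = 13.104
  S: 1 × 32.060 = 32.060
Sum: 1×79.904 + 10×12.011 + 13×1.008 + 1×32.060 = 245.178 → 245.18 g/mol.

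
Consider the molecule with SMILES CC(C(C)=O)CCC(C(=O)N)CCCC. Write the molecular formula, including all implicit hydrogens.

Walk through each heavy atom and fill implicit hydrogens from standard valence (C 4, N 3, O 2, S 2, halogen 1):
  atom 1: C, bond orders sum to 1 (valence 4) → 3 H
  atom 2: C, bond orders sum to 3 (valence 4) → 1 H
  atom 3: C, bond orders sum to 4 (valence 4) → 0 H
  atom 4: C, bond orders sum to 1 (valence 4) → 3 H
  atom 5: O, bond orders sum to 2 (valence 2) → 0 H
  atom 6: C, bond orders sum to 2 (valence 4) → 2 H
  atom 7: C, bond orders sum to 2 (valence 4) → 2 H
  atom 8: C, bond orders sum to 3 (valence 4) → 1 H
  atom 9: C, bond orders sum to 4 (valence 4) → 0 H
  atom 10: O, bond orders sum to 2 (valence 2) → 0 H
  atom 11: N, bond orders sum to 1 (valence 3) → 2 H
  atom 12: C, bond orders sum to 2 (valence 4) → 2 H
  atom 13: C, bond orders sum to 2 (valence 4) → 2 H
  atom 14: C, bond orders sum to 2 (valence 4) → 2 H
  atom 15: C, bond orders sum to 1 (valence 4) → 3 H
Totals → C:12, H:23, N:1, O:2.
In Hill order: C12H23NO2.

C12H23NO2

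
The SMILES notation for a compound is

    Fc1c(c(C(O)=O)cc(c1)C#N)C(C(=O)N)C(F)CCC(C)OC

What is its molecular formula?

C16H18F2N2O4

Walk through each heavy atom and fill implicit hydrogens from standard valence (C 4, N 3, O 2, S 2, halogen 1); for lowercase aromatic atoms, an aromatic c carries 1 H when it has two neighbours and 0 H with three, and aromatic n carries 0 H:
  atom 1: F (halogen, monovalent) → 0 H
  atom 2: aromatic c, 3 neighbours → 0 H
  atom 3: aromatic c, 3 neighbours → 0 H
  atom 4: aromatic c, 3 neighbours → 0 H
  atom 5: C, bond orders sum to 4 (valence 4) → 0 H
  atom 6: O, bond orders sum to 1 (valence 2) → 1 H
  atom 7: O, bond orders sum to 2 (valence 2) → 0 H
  atom 8: aromatic c, 2 neighbours → 1 H
  atom 9: aromatic c, 3 neighbours → 0 H
  atom 10: aromatic c, 2 neighbours → 1 H
  atom 11: C, bond orders sum to 4 (valence 4) → 0 H
  atom 12: N, bond orders sum to 3 (valence 3) → 0 H
  atom 13: C, bond orders sum to 3 (valence 4) → 1 H
  atom 14: C, bond orders sum to 4 (valence 4) → 0 H
  atom 15: O, bond orders sum to 2 (valence 2) → 0 H
  atom 16: N, bond orders sum to 1 (valence 3) → 2 H
  atom 17: C, bond orders sum to 3 (valence 4) → 1 H
  atom 18: F (halogen, monovalent) → 0 H
  atom 19: C, bond orders sum to 2 (valence 4) → 2 H
  atom 20: C, bond orders sum to 2 (valence 4) → 2 H
  atom 21: C, bond orders sum to 3 (valence 4) → 1 H
  atom 22: C, bond orders sum to 1 (valence 4) → 3 H
  atom 23: O, bond orders sum to 2 (valence 2) → 0 H
  atom 24: C, bond orders sum to 1 (valence 4) → 3 H
Totals → C:16, H:18, F:2, N:2, O:4.
In Hill order: C16H18F2N2O4.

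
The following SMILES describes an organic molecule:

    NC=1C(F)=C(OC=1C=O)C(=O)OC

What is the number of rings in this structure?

In SMILES, each pair of matching ring-closure digits denotes one ring-closing bond; the number of such bonds equals the number of independent rings.
Ring-closure bonds here: 1.

1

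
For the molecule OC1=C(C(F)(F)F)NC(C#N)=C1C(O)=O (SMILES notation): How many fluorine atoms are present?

Scan the SMILES for F atoms (remember two-letter symbols like Cl and Br are single atoms).
Fluorine count: 3.

3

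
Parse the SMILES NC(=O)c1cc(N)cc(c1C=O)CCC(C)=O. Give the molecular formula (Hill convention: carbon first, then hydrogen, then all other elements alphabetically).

Walk through each heavy atom and fill implicit hydrogens from standard valence (C 4, N 3, O 2, S 2, halogen 1); for lowercase aromatic atoms, an aromatic c carries 1 H when it has two neighbours and 0 H with three, and aromatic n carries 0 H:
  atom 1: N, bond orders sum to 1 (valence 3) → 2 H
  atom 2: C, bond orders sum to 4 (valence 4) → 0 H
  atom 3: O, bond orders sum to 2 (valence 2) → 0 H
  atom 4: aromatic c, 3 neighbours → 0 H
  atom 5: aromatic c, 2 neighbours → 1 H
  atom 6: aromatic c, 3 neighbours → 0 H
  atom 7: N, bond orders sum to 1 (valence 3) → 2 H
  atom 8: aromatic c, 2 neighbours → 1 H
  atom 9: aromatic c, 3 neighbours → 0 H
  atom 10: aromatic c, 3 neighbours → 0 H
  atom 11: C, bond orders sum to 3 (valence 4) → 1 H
  atom 12: O, bond orders sum to 2 (valence 2) → 0 H
  atom 13: C, bond orders sum to 2 (valence 4) → 2 H
  atom 14: C, bond orders sum to 2 (valence 4) → 2 H
  atom 15: C, bond orders sum to 4 (valence 4) → 0 H
  atom 16: C, bond orders sum to 1 (valence 4) → 3 H
  atom 17: O, bond orders sum to 2 (valence 2) → 0 H
Totals → C:12, H:14, N:2, O:3.

C12H14N2O3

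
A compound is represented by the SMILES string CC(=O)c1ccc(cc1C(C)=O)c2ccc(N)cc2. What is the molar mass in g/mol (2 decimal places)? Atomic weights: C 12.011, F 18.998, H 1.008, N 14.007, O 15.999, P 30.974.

First, the molecular formula is C16H15NO2 (counting implicit H from valence).
  C: 16 × 12.011 = 192.176
  H: 15 × 1.008 = 15.120
  N: 1 × 14.007 = 14.007
  O: 2 × 15.999 = 31.998
Sum: 16×12.011 + 15×1.008 + 1×14.007 + 2×15.999 = 253.301 → 253.30 g/mol.

253.30 g/mol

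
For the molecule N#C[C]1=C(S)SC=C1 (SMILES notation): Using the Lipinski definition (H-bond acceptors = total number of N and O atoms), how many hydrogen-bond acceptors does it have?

1

N atoms: 1; O atoms: 0.
Lipinski HBA = 1 + 0 = 1.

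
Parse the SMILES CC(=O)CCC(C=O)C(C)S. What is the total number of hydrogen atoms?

Walk through each heavy atom and fill implicit hydrogens from standard valence (C 4, N 3, O 2, S 2, halogen 1):
  atom 1: C, bond orders sum to 1 (valence 4) → 3 H
  atom 2: C, bond orders sum to 4 (valence 4) → 0 H
  atom 3: O, bond orders sum to 2 (valence 2) → 0 H
  atom 4: C, bond orders sum to 2 (valence 4) → 2 H
  atom 5: C, bond orders sum to 2 (valence 4) → 2 H
  atom 6: C, bond orders sum to 3 (valence 4) → 1 H
  atom 7: C, bond orders sum to 3 (valence 4) → 1 H
  atom 8: O, bond orders sum to 2 (valence 2) → 0 H
  atom 9: C, bond orders sum to 3 (valence 4) → 1 H
  atom 10: C, bond orders sum to 1 (valence 4) → 3 H
  atom 11: S, bond orders sum to 1 (valence 2) → 1 H
Total hydrogens: 14.

14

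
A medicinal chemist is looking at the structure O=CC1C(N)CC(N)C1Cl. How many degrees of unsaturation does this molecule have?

Degree of unsaturation = (number of rings) + (number of π bonds).
Ring closures in the SMILES: 1.
π bonds: 1 double bond (each 1 DoU) → 1 DoU from unsaturation.
Total DoU = 1 + 1 = 2.

2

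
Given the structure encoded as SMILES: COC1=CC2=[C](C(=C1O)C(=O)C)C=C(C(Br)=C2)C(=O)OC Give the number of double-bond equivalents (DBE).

9

Degree of unsaturation = (number of rings) + (number of π bonds).
Ring closures in the SMILES: 2.
π bonds: 7 double bonds (each 1 DoU) → 7 DoU from unsaturation.
Total DoU = 2 + 7 = 9.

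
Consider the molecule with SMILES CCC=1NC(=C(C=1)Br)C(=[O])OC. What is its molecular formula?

C8H10BrNO2

Walk through each heavy atom and fill implicit hydrogens from standard valence (C 4, N 3, O 2, S 2, halogen 1):
  atom 1: C, bond orders sum to 1 (valence 4) → 3 H
  atom 2: C, bond orders sum to 2 (valence 4) → 2 H
  atom 3: C, bond orders sum to 4 (valence 4) → 0 H
  atom 4: N, bond orders sum to 2 (valence 3) → 1 H
  atom 5: C, bond orders sum to 4 (valence 4) → 0 H
  atom 6: C, bond orders sum to 4 (valence 4) → 0 H
  atom 7: C, bond orders sum to 3 (valence 4) → 1 H
  atom 8: Br (halogen, monovalent) → 0 H
  atom 9: C, bond orders sum to 4 (valence 4) → 0 H
  atom 10: O with explicit H count 0
  atom 11: O, bond orders sum to 2 (valence 2) → 0 H
  atom 12: C, bond orders sum to 1 (valence 4) → 3 H
Totals → C:8, H:10, Br:1, N:1, O:2.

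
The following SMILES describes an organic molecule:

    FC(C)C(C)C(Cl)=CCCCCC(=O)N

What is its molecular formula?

Walk through each heavy atom and fill implicit hydrogens from standard valence (C 4, N 3, O 2, S 2, halogen 1):
  atom 1: F (halogen, monovalent) → 0 H
  atom 2: C, bond orders sum to 3 (valence 4) → 1 H
  atom 3: C, bond orders sum to 1 (valence 4) → 3 H
  atom 4: C, bond orders sum to 3 (valence 4) → 1 H
  atom 5: C, bond orders sum to 1 (valence 4) → 3 H
  atom 6: C, bond orders sum to 4 (valence 4) → 0 H
  atom 7: Cl (halogen, monovalent) → 0 H
  atom 8: C, bond orders sum to 3 (valence 4) → 1 H
  atom 9: C, bond orders sum to 2 (valence 4) → 2 H
  atom 10: C, bond orders sum to 2 (valence 4) → 2 H
  atom 11: C, bond orders sum to 2 (valence 4) → 2 H
  atom 12: C, bond orders sum to 2 (valence 4) → 2 H
  atom 13: C, bond orders sum to 4 (valence 4) → 0 H
  atom 14: O, bond orders sum to 2 (valence 2) → 0 H
  atom 15: N, bond orders sum to 1 (valence 3) → 2 H
Totals → C:11, H:19, Cl:1, F:1, N:1, O:1.
In Hill order: C11H19ClFNO.

C11H19ClFNO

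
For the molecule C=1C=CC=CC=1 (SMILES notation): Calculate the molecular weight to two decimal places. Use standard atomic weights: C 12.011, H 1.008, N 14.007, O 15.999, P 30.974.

78.11 g/mol

First, the molecular formula is C6H6 (counting implicit H from valence).
  C: 6 × 12.011 = 72.066
  H: 6 × 1.008 = 6.048
Sum: 6×12.011 + 6×1.008 = 78.114 → 78.11 g/mol.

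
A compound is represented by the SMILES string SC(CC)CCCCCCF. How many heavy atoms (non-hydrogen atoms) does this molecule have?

Every atom symbol written in the SMILES (organic subset) is one heavy atom; implicit H are not written.
Heavy atoms by element → C:9, F:1, S:1.
Total: 11.

11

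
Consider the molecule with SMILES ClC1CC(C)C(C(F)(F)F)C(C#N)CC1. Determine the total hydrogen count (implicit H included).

Walk through each heavy atom and fill implicit hydrogens from standard valence (C 4, N 3, O 2, S 2, halogen 1):
  atom 1: Cl (halogen, monovalent) → 0 H
  atom 2: C, bond orders sum to 3 (valence 4) → 1 H
  atom 3: C, bond orders sum to 2 (valence 4) → 2 H
  atom 4: C, bond orders sum to 3 (valence 4) → 1 H
  atom 5: C, bond orders sum to 1 (valence 4) → 3 H
  atom 6: C, bond orders sum to 3 (valence 4) → 1 H
  atom 7: C, bond orders sum to 4 (valence 4) → 0 H
  atom 8: F (halogen, monovalent) → 0 H
  atom 9: F (halogen, monovalent) → 0 H
  atom 10: F (halogen, monovalent) → 0 H
  atom 11: C, bond orders sum to 3 (valence 4) → 1 H
  atom 12: C, bond orders sum to 4 (valence 4) → 0 H
  atom 13: N, bond orders sum to 3 (valence 3) → 0 H
  atom 14: C, bond orders sum to 2 (valence 4) → 2 H
  atom 15: C, bond orders sum to 2 (valence 4) → 2 H
Total hydrogens: 13.

13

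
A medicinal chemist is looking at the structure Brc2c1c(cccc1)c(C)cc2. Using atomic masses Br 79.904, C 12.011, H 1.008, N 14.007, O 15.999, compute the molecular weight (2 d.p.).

First, the molecular formula is C11H9Br (counting implicit H from valence).
  Br: 1 × 79.904 = 79.904
  C: 11 × 12.011 = 132.121
  H: 9 × 1.008 = 9.072
Sum: 1×79.904 + 11×12.011 + 9×1.008 = 221.097 → 221.10 g/mol.

221.10 g/mol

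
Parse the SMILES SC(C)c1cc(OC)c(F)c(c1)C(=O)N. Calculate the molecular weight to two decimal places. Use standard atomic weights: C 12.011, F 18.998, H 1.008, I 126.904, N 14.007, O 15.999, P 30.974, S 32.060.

First, the molecular formula is C10H12FNO2S (counting implicit H from valence).
  C: 10 × 12.011 = 120.110
  F: 1 × 18.998 = 18.998
  H: 12 × 1.008 = 12.096
  N: 1 × 14.007 = 14.007
  O: 2 × 15.999 = 31.998
  S: 1 × 32.060 = 32.060
Sum: 10×12.011 + 1×18.998 + 12×1.008 + 1×14.007 + 2×15.999 + 1×32.060 = 229.269 → 229.27 g/mol.

229.27 g/mol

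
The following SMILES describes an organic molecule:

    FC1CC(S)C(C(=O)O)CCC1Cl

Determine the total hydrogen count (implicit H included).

12

Walk through each heavy atom and fill implicit hydrogens from standard valence (C 4, N 3, O 2, S 2, halogen 1):
  atom 1: F (halogen, monovalent) → 0 H
  atom 2: C, bond orders sum to 3 (valence 4) → 1 H
  atom 3: C, bond orders sum to 2 (valence 4) → 2 H
  atom 4: C, bond orders sum to 3 (valence 4) → 1 H
  atom 5: S, bond orders sum to 1 (valence 2) → 1 H
  atom 6: C, bond orders sum to 3 (valence 4) → 1 H
  atom 7: C, bond orders sum to 4 (valence 4) → 0 H
  atom 8: O, bond orders sum to 2 (valence 2) → 0 H
  atom 9: O, bond orders sum to 1 (valence 2) → 1 H
  atom 10: C, bond orders sum to 2 (valence 4) → 2 H
  atom 11: C, bond orders sum to 2 (valence 4) → 2 H
  atom 12: C, bond orders sum to 3 (valence 4) → 1 H
  atom 13: Cl (halogen, monovalent) → 0 H
Total hydrogens: 12.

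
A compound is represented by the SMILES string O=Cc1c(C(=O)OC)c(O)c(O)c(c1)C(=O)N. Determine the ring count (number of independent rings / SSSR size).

1

In SMILES, each pair of matching ring-closure digits denotes one ring-closing bond; the number of such bonds equals the number of independent rings.
Ring-closure bonds here: 1.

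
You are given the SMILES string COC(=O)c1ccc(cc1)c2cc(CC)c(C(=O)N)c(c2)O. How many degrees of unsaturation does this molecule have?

Molecular formula: C17H17NO4.
DoU = (2C + 2 + N − H − X) / 2, where X is the halogen count and O/S are ignored.
    = (2·17 + 2 + 1 − 17 − 0) / 2 = 20 / 2 = 10.

10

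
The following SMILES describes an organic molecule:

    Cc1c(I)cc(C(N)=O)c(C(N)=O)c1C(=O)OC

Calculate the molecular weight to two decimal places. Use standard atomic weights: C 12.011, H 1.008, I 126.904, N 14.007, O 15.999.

362.12 g/mol

First, the molecular formula is C11H11IN2O4 (counting implicit H from valence).
  C: 11 × 12.011 = 132.121
  H: 11 × 1.008 = 11.088
  I: 1 × 126.904 = 126.904
  N: 2 × 14.007 = 28.014
  O: 4 × 15.999 = 63.996
Sum: 11×12.011 + 11×1.008 + 1×126.904 + 2×14.007 + 4×15.999 = 362.123 → 362.12 g/mol.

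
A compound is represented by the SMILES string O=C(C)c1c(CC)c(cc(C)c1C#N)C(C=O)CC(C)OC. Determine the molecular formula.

Walk through each heavy atom and fill implicit hydrogens from standard valence (C 4, N 3, O 2, S 2, halogen 1); for lowercase aromatic atoms, an aromatic c carries 1 H when it has two neighbours and 0 H with three, and aromatic n carries 0 H:
  atom 1: O, bond orders sum to 2 (valence 2) → 0 H
  atom 2: C, bond orders sum to 4 (valence 4) → 0 H
  atom 3: C, bond orders sum to 1 (valence 4) → 3 H
  atom 4: aromatic c, 3 neighbours → 0 H
  atom 5: aromatic c, 3 neighbours → 0 H
  atom 6: C, bond orders sum to 2 (valence 4) → 2 H
  atom 7: C, bond orders sum to 1 (valence 4) → 3 H
  atom 8: aromatic c, 3 neighbours → 0 H
  atom 9: aromatic c, 2 neighbours → 1 H
  atom 10: aromatic c, 3 neighbours → 0 H
  atom 11: C, bond orders sum to 1 (valence 4) → 3 H
  atom 12: aromatic c, 3 neighbours → 0 H
  atom 13: C, bond orders sum to 4 (valence 4) → 0 H
  atom 14: N, bond orders sum to 3 (valence 3) → 0 H
  atom 15: C, bond orders sum to 3 (valence 4) → 1 H
  atom 16: C, bond orders sum to 3 (valence 4) → 1 H
  atom 17: O, bond orders sum to 2 (valence 2) → 0 H
  atom 18: C, bond orders sum to 2 (valence 4) → 2 H
  atom 19: C, bond orders sum to 3 (valence 4) → 1 H
  atom 20: C, bond orders sum to 1 (valence 4) → 3 H
  atom 21: O, bond orders sum to 2 (valence 2) → 0 H
  atom 22: C, bond orders sum to 1 (valence 4) → 3 H
Totals → C:18, H:23, N:1, O:3.
In Hill order: C18H23NO3.

C18H23NO3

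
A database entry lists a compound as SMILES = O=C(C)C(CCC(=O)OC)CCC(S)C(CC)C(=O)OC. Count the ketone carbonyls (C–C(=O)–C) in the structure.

The ketone motif appears at heavy-atom position 2 in the SMILES.
Other groups present: 2 ester, 1 thiol.
Ketone count: 1.

1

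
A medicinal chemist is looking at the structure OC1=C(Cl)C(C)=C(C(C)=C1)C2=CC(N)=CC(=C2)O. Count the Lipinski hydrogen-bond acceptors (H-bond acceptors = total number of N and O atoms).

N atoms: 1; O atoms: 2.
Lipinski HBA = 1 + 2 = 3.

3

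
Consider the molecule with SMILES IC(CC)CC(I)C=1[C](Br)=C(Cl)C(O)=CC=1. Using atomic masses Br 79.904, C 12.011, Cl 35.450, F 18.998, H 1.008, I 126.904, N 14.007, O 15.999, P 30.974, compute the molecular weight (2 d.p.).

First, the molecular formula is C11H12BrClI2O (counting implicit H from valence).
  Br: 1 × 79.904 = 79.904
  C: 11 × 12.011 = 132.121
  Cl: 1 × 35.450 = 35.450
  H: 12 × 1.008 = 12.096
  I: 2 × 126.904 = 253.808
  O: 1 × 15.999 = 15.999
Sum: 1×79.904 + 11×12.011 + 1×35.450 + 12×1.008 + 2×126.904 + 1×15.999 = 529.378 → 529.38 g/mol.

529.38 g/mol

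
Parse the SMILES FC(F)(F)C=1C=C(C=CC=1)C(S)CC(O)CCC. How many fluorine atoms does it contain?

3

Scan the SMILES for F atoms (remember two-letter symbols like Cl and Br are single atoms).
Fluorine count: 3.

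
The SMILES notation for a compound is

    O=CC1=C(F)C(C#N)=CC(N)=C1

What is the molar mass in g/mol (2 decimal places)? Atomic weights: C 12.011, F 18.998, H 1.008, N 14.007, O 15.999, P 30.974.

164.14 g/mol

First, the molecular formula is C8H5FN2O (counting implicit H from valence).
  C: 8 × 12.011 = 96.088
  F: 1 × 18.998 = 18.998
  H: 5 × 1.008 = 5.040
  N: 2 × 14.007 = 28.014
  O: 1 × 15.999 = 15.999
Sum: 8×12.011 + 1×18.998 + 5×1.008 + 2×14.007 + 1×15.999 = 164.139 → 164.14 g/mol.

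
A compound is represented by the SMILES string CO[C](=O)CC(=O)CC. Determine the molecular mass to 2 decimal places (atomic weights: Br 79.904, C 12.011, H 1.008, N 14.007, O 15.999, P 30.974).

130.14 g/mol

First, the molecular formula is C6H10O3 (counting implicit H from valence).
  C: 6 × 12.011 = 72.066
  H: 10 × 1.008 = 10.080
  O: 3 × 15.999 = 47.997
Sum: 6×12.011 + 10×1.008 + 3×15.999 = 130.143 → 130.14 g/mol.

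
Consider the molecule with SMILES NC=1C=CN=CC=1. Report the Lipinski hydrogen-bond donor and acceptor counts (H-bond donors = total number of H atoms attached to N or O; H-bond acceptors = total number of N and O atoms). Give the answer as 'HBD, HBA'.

Donors: find every N or O and count the H atoms it carries.
  atom 1 (N): bond orders sum to 1 → 2 H
  atom 5 (N): bond orders sum to 3 → 0 H
Lipinski HBD = 2.
Acceptors: N atoms = 2, O atoms = 0 → HBA = 2.

2, 2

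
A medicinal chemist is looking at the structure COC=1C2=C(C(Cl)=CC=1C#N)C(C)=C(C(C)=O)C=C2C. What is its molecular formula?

Walk through each heavy atom and fill implicit hydrogens from standard valence (C 4, N 3, O 2, S 2, halogen 1):
  atom 1: C, bond orders sum to 1 (valence 4) → 3 H
  atom 2: O, bond orders sum to 2 (valence 2) → 0 H
  atom 3: C, bond orders sum to 4 (valence 4) → 0 H
  atom 4: C, bond orders sum to 4 (valence 4) → 0 H
  atom 5: C, bond orders sum to 4 (valence 4) → 0 H
  atom 6: C, bond orders sum to 4 (valence 4) → 0 H
  atom 7: Cl (halogen, monovalent) → 0 H
  atom 8: C, bond orders sum to 3 (valence 4) → 1 H
  atom 9: C, bond orders sum to 4 (valence 4) → 0 H
  atom 10: C, bond orders sum to 4 (valence 4) → 0 H
  atom 11: N, bond orders sum to 3 (valence 3) → 0 H
  atom 12: C, bond orders sum to 4 (valence 4) → 0 H
  atom 13: C, bond orders sum to 1 (valence 4) → 3 H
  atom 14: C, bond orders sum to 4 (valence 4) → 0 H
  atom 15: C, bond orders sum to 4 (valence 4) → 0 H
  atom 16: C, bond orders sum to 1 (valence 4) → 3 H
  atom 17: O, bond orders sum to 2 (valence 2) → 0 H
  atom 18: C, bond orders sum to 3 (valence 4) → 1 H
  atom 19: C, bond orders sum to 4 (valence 4) → 0 H
  atom 20: C, bond orders sum to 1 (valence 4) → 3 H
Totals → C:16, H:14, Cl:1, N:1, O:2.

C16H14ClNO2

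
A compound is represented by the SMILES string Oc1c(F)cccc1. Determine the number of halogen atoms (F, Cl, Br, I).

1

Halogen atoms appear at heavy-atom position 4 (1×F).
Other groups present: 1 hydroxyl.
Halogen count: 1.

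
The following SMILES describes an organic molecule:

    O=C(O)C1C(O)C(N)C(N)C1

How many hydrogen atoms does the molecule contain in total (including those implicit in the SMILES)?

12

Walk through each heavy atom and fill implicit hydrogens from standard valence (C 4, N 3, O 2, S 2, halogen 1):
  atom 1: O, bond orders sum to 2 (valence 2) → 0 H
  atom 2: C, bond orders sum to 4 (valence 4) → 0 H
  atom 3: O, bond orders sum to 1 (valence 2) → 1 H
  atom 4: C, bond orders sum to 3 (valence 4) → 1 H
  atom 5: C, bond orders sum to 3 (valence 4) → 1 H
  atom 6: O, bond orders sum to 1 (valence 2) → 1 H
  atom 7: C, bond orders sum to 3 (valence 4) → 1 H
  atom 8: N, bond orders sum to 1 (valence 3) → 2 H
  atom 9: C, bond orders sum to 3 (valence 4) → 1 H
  atom 10: N, bond orders sum to 1 (valence 3) → 2 H
  atom 11: C, bond orders sum to 2 (valence 4) → 2 H
Total hydrogens: 12.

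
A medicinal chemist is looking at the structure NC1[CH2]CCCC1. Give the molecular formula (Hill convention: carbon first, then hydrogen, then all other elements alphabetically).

C6H13N

Walk through each heavy atom and fill implicit hydrogens from standard valence (C 4, N 3, O 2, S 2, halogen 1):
  atom 1: N, bond orders sum to 1 (valence 3) → 2 H
  atom 2: C, bond orders sum to 3 (valence 4) → 1 H
  atom 3: C with explicit H count 2
  atom 4: C, bond orders sum to 2 (valence 4) → 2 H
  atom 5: C, bond orders sum to 2 (valence 4) → 2 H
  atom 6: C, bond orders sum to 2 (valence 4) → 2 H
  atom 7: C, bond orders sum to 2 (valence 4) → 2 H
Totals → C:6, H:13, N:1.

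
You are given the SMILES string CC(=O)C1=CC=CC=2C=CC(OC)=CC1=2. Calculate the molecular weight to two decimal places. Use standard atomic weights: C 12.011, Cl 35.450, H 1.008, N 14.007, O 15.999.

First, the molecular formula is C13H12O2 (counting implicit H from valence).
  C: 13 × 12.011 = 156.143
  H: 12 × 1.008 = 12.096
  O: 2 × 15.999 = 31.998
Sum: 13×12.011 + 12×1.008 + 2×15.999 = 200.237 → 200.24 g/mol.

200.24 g/mol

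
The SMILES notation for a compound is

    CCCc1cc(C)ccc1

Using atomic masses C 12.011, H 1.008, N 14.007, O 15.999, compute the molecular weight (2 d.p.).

First, the molecular formula is C10H14 (counting implicit H from valence).
  C: 10 × 12.011 = 120.110
  H: 14 × 1.008 = 14.112
Sum: 10×12.011 + 14×1.008 = 134.222 → 134.22 g/mol.

134.22 g/mol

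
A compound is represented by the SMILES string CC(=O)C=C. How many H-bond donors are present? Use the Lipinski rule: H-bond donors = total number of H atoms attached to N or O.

Donors: find every N or O and count the H atoms it carries.
  atom 3 (O): bond orders sum to 2 → 0 H
Lipinski HBD = 0.

0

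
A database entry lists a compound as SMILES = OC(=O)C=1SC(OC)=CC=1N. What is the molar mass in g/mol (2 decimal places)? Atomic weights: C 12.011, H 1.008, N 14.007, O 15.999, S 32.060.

First, the molecular formula is C6H7NO3S (counting implicit H from valence).
  C: 6 × 12.011 = 72.066
  H: 7 × 1.008 = 7.056
  N: 1 × 14.007 = 14.007
  O: 3 × 15.999 = 47.997
  S: 1 × 32.060 = 32.060
Sum: 6×12.011 + 7×1.008 + 1×14.007 + 3×15.999 + 1×32.060 = 173.186 → 173.19 g/mol.

173.19 g/mol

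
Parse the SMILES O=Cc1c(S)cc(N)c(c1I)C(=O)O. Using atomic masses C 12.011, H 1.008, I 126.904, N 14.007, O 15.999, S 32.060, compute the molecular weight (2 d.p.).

First, the molecular formula is C8H6INO3S (counting implicit H from valence).
  C: 8 × 12.011 = 96.088
  H: 6 × 1.008 = 6.048
  I: 1 × 126.904 = 126.904
  N: 1 × 14.007 = 14.007
  O: 3 × 15.999 = 47.997
  S: 1 × 32.060 = 32.060
Sum: 8×12.011 + 6×1.008 + 1×126.904 + 1×14.007 + 3×15.999 + 1×32.060 = 323.104 → 323.10 g/mol.

323.10 g/mol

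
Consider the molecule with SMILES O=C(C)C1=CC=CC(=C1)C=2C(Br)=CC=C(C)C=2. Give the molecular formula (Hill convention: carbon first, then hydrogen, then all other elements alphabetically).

Walk through each heavy atom and fill implicit hydrogens from standard valence (C 4, N 3, O 2, S 2, halogen 1):
  atom 1: O, bond orders sum to 2 (valence 2) → 0 H
  atom 2: C, bond orders sum to 4 (valence 4) → 0 H
  atom 3: C, bond orders sum to 1 (valence 4) → 3 H
  atom 4: C, bond orders sum to 4 (valence 4) → 0 H
  atom 5: C, bond orders sum to 3 (valence 4) → 1 H
  atom 6: C, bond orders sum to 3 (valence 4) → 1 H
  atom 7: C, bond orders sum to 3 (valence 4) → 1 H
  atom 8: C, bond orders sum to 4 (valence 4) → 0 H
  atom 9: C, bond orders sum to 3 (valence 4) → 1 H
  atom 10: C, bond orders sum to 4 (valence 4) → 0 H
  atom 11: C, bond orders sum to 4 (valence 4) → 0 H
  atom 12: Br (halogen, monovalent) → 0 H
  atom 13: C, bond orders sum to 3 (valence 4) → 1 H
  atom 14: C, bond orders sum to 3 (valence 4) → 1 H
  atom 15: C, bond orders sum to 4 (valence 4) → 0 H
  atom 16: C, bond orders sum to 1 (valence 4) → 3 H
  atom 17: C, bond orders sum to 3 (valence 4) → 1 H
Totals → C:15, H:13, Br:1, O:1.
In Hill order: C15H13BrO.

C15H13BrO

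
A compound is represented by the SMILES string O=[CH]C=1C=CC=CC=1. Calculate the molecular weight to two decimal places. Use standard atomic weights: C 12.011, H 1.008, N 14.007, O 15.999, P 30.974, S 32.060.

106.12 g/mol

First, the molecular formula is C7H6O (counting implicit H from valence).
  C: 7 × 12.011 = 84.077
  H: 6 × 1.008 = 6.048
  O: 1 × 15.999 = 15.999
Sum: 7×12.011 + 6×1.008 + 1×15.999 = 106.124 → 106.12 g/mol.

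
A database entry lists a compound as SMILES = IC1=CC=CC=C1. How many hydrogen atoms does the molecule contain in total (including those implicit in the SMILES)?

5

Walk through each heavy atom and fill implicit hydrogens from standard valence (C 4, N 3, O 2, S 2, halogen 1):
  atom 1: I (halogen, monovalent) → 0 H
  atom 2: C, bond orders sum to 4 (valence 4) → 0 H
  atom 3: C, bond orders sum to 3 (valence 4) → 1 H
  atom 4: C, bond orders sum to 3 (valence 4) → 1 H
  atom 5: C, bond orders sum to 3 (valence 4) → 1 H
  atom 6: C, bond orders sum to 3 (valence 4) → 1 H
  atom 7: C, bond orders sum to 3 (valence 4) → 1 H
Total hydrogens: 5.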